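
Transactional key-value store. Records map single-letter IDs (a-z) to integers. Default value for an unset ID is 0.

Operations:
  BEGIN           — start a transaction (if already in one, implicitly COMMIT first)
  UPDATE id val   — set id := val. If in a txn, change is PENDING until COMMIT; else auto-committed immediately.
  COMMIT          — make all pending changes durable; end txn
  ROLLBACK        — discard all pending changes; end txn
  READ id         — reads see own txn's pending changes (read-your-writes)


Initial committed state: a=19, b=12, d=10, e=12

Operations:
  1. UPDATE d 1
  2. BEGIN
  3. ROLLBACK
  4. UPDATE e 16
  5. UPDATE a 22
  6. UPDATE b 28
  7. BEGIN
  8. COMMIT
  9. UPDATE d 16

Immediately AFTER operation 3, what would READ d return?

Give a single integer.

Initial committed: {a=19, b=12, d=10, e=12}
Op 1: UPDATE d=1 (auto-commit; committed d=1)
Op 2: BEGIN: in_txn=True, pending={}
Op 3: ROLLBACK: discarded pending []; in_txn=False
After op 3: visible(d) = 1 (pending={}, committed={a=19, b=12, d=1, e=12})

Answer: 1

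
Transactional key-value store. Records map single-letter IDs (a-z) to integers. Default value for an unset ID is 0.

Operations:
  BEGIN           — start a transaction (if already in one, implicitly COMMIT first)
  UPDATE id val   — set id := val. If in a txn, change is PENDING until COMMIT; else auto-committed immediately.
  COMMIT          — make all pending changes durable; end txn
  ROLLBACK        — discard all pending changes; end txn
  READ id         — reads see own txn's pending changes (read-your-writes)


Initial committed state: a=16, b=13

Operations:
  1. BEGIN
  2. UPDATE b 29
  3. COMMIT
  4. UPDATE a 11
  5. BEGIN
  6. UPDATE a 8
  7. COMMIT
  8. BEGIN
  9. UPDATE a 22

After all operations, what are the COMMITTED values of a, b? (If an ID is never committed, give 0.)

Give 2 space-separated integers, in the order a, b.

Answer: 8 29

Derivation:
Initial committed: {a=16, b=13}
Op 1: BEGIN: in_txn=True, pending={}
Op 2: UPDATE b=29 (pending; pending now {b=29})
Op 3: COMMIT: merged ['b'] into committed; committed now {a=16, b=29}
Op 4: UPDATE a=11 (auto-commit; committed a=11)
Op 5: BEGIN: in_txn=True, pending={}
Op 6: UPDATE a=8 (pending; pending now {a=8})
Op 7: COMMIT: merged ['a'] into committed; committed now {a=8, b=29}
Op 8: BEGIN: in_txn=True, pending={}
Op 9: UPDATE a=22 (pending; pending now {a=22})
Final committed: {a=8, b=29}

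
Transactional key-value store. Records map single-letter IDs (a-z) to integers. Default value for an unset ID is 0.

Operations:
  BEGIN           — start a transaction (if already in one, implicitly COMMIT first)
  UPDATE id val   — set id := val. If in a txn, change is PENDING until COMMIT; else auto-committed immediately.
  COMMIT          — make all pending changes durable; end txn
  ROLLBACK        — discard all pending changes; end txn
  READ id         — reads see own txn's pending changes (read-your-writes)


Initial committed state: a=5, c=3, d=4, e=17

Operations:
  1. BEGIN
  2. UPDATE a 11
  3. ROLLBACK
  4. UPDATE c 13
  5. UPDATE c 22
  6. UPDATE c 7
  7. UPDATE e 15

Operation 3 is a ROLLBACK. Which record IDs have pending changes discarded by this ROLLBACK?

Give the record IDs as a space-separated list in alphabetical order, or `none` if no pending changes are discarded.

Initial committed: {a=5, c=3, d=4, e=17}
Op 1: BEGIN: in_txn=True, pending={}
Op 2: UPDATE a=11 (pending; pending now {a=11})
Op 3: ROLLBACK: discarded pending ['a']; in_txn=False
Op 4: UPDATE c=13 (auto-commit; committed c=13)
Op 5: UPDATE c=22 (auto-commit; committed c=22)
Op 6: UPDATE c=7 (auto-commit; committed c=7)
Op 7: UPDATE e=15 (auto-commit; committed e=15)
ROLLBACK at op 3 discards: ['a']

Answer: a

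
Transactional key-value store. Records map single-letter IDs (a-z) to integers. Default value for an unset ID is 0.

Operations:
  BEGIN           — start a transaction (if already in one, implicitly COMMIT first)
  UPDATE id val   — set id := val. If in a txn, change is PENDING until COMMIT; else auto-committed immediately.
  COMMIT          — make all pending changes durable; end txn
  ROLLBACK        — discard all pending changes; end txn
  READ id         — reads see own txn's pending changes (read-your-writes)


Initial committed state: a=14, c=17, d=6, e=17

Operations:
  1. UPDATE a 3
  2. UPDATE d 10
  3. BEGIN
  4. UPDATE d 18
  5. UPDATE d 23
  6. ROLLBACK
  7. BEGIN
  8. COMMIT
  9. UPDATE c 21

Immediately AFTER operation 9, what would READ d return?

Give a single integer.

Answer: 10

Derivation:
Initial committed: {a=14, c=17, d=6, e=17}
Op 1: UPDATE a=3 (auto-commit; committed a=3)
Op 2: UPDATE d=10 (auto-commit; committed d=10)
Op 3: BEGIN: in_txn=True, pending={}
Op 4: UPDATE d=18 (pending; pending now {d=18})
Op 5: UPDATE d=23 (pending; pending now {d=23})
Op 6: ROLLBACK: discarded pending ['d']; in_txn=False
Op 7: BEGIN: in_txn=True, pending={}
Op 8: COMMIT: merged [] into committed; committed now {a=3, c=17, d=10, e=17}
Op 9: UPDATE c=21 (auto-commit; committed c=21)
After op 9: visible(d) = 10 (pending={}, committed={a=3, c=21, d=10, e=17})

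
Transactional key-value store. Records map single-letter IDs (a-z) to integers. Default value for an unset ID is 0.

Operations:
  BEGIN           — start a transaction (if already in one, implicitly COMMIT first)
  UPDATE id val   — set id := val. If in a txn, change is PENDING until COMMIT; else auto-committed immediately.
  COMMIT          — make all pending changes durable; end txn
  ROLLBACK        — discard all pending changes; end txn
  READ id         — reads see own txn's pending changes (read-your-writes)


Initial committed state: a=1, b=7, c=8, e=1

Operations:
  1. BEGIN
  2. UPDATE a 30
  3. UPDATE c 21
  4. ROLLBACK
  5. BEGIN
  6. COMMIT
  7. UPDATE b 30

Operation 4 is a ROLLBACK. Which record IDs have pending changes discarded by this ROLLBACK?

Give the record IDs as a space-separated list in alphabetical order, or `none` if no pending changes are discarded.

Initial committed: {a=1, b=7, c=8, e=1}
Op 1: BEGIN: in_txn=True, pending={}
Op 2: UPDATE a=30 (pending; pending now {a=30})
Op 3: UPDATE c=21 (pending; pending now {a=30, c=21})
Op 4: ROLLBACK: discarded pending ['a', 'c']; in_txn=False
Op 5: BEGIN: in_txn=True, pending={}
Op 6: COMMIT: merged [] into committed; committed now {a=1, b=7, c=8, e=1}
Op 7: UPDATE b=30 (auto-commit; committed b=30)
ROLLBACK at op 4 discards: ['a', 'c']

Answer: a c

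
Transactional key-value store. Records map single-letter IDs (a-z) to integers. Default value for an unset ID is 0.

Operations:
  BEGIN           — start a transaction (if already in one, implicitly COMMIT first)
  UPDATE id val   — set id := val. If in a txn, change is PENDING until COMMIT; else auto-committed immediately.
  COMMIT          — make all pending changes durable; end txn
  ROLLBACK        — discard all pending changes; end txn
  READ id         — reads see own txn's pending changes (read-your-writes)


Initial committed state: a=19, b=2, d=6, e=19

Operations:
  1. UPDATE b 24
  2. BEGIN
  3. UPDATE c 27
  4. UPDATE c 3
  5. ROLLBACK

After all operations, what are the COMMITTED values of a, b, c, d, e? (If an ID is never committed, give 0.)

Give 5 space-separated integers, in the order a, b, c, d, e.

Initial committed: {a=19, b=2, d=6, e=19}
Op 1: UPDATE b=24 (auto-commit; committed b=24)
Op 2: BEGIN: in_txn=True, pending={}
Op 3: UPDATE c=27 (pending; pending now {c=27})
Op 4: UPDATE c=3 (pending; pending now {c=3})
Op 5: ROLLBACK: discarded pending ['c']; in_txn=False
Final committed: {a=19, b=24, d=6, e=19}

Answer: 19 24 0 6 19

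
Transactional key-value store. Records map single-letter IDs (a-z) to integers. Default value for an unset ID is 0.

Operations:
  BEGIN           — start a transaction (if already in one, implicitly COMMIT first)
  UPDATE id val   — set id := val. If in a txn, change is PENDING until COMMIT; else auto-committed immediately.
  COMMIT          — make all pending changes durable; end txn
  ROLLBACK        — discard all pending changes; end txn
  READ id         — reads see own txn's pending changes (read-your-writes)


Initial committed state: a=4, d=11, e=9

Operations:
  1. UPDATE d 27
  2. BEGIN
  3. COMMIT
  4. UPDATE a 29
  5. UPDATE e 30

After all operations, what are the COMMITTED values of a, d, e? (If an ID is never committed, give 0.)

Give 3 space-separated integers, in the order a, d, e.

Initial committed: {a=4, d=11, e=9}
Op 1: UPDATE d=27 (auto-commit; committed d=27)
Op 2: BEGIN: in_txn=True, pending={}
Op 3: COMMIT: merged [] into committed; committed now {a=4, d=27, e=9}
Op 4: UPDATE a=29 (auto-commit; committed a=29)
Op 5: UPDATE e=30 (auto-commit; committed e=30)
Final committed: {a=29, d=27, e=30}

Answer: 29 27 30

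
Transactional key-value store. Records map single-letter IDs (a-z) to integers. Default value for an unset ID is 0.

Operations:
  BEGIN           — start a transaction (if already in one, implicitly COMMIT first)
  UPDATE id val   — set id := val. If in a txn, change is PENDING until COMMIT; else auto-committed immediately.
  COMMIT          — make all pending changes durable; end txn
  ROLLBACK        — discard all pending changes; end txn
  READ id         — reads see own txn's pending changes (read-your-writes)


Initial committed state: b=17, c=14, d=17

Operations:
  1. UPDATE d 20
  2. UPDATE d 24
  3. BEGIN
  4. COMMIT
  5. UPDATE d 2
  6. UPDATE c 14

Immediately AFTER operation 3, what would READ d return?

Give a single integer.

Answer: 24

Derivation:
Initial committed: {b=17, c=14, d=17}
Op 1: UPDATE d=20 (auto-commit; committed d=20)
Op 2: UPDATE d=24 (auto-commit; committed d=24)
Op 3: BEGIN: in_txn=True, pending={}
After op 3: visible(d) = 24 (pending={}, committed={b=17, c=14, d=24})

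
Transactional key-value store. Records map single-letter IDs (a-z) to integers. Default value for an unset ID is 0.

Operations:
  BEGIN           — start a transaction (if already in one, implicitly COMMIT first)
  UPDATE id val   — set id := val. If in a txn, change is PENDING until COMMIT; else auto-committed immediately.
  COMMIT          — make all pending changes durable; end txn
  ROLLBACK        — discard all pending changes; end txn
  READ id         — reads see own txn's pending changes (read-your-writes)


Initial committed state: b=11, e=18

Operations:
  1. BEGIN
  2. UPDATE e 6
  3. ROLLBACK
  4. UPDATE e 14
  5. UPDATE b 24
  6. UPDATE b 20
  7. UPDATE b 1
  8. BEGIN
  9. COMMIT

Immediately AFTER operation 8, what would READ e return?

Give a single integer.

Initial committed: {b=11, e=18}
Op 1: BEGIN: in_txn=True, pending={}
Op 2: UPDATE e=6 (pending; pending now {e=6})
Op 3: ROLLBACK: discarded pending ['e']; in_txn=False
Op 4: UPDATE e=14 (auto-commit; committed e=14)
Op 5: UPDATE b=24 (auto-commit; committed b=24)
Op 6: UPDATE b=20 (auto-commit; committed b=20)
Op 7: UPDATE b=1 (auto-commit; committed b=1)
Op 8: BEGIN: in_txn=True, pending={}
After op 8: visible(e) = 14 (pending={}, committed={b=1, e=14})

Answer: 14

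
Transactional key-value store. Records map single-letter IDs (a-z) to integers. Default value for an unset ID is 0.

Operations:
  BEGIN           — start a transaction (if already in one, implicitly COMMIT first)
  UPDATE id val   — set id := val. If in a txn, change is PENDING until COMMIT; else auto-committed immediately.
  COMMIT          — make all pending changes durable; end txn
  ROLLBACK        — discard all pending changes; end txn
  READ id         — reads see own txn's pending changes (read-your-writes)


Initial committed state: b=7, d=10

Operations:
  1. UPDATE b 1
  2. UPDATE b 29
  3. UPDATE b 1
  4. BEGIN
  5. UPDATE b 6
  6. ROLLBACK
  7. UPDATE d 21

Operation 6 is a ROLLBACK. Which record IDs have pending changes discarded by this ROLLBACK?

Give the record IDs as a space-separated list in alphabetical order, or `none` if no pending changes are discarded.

Initial committed: {b=7, d=10}
Op 1: UPDATE b=1 (auto-commit; committed b=1)
Op 2: UPDATE b=29 (auto-commit; committed b=29)
Op 3: UPDATE b=1 (auto-commit; committed b=1)
Op 4: BEGIN: in_txn=True, pending={}
Op 5: UPDATE b=6 (pending; pending now {b=6})
Op 6: ROLLBACK: discarded pending ['b']; in_txn=False
Op 7: UPDATE d=21 (auto-commit; committed d=21)
ROLLBACK at op 6 discards: ['b']

Answer: b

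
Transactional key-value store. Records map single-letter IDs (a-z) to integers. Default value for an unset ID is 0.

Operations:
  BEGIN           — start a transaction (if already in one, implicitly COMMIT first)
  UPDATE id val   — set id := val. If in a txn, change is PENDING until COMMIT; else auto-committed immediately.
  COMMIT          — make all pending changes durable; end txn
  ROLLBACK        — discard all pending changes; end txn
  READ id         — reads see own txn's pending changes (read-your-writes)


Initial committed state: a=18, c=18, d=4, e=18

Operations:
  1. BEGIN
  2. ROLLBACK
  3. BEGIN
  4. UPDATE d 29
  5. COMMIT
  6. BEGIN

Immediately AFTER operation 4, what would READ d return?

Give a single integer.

Answer: 29

Derivation:
Initial committed: {a=18, c=18, d=4, e=18}
Op 1: BEGIN: in_txn=True, pending={}
Op 2: ROLLBACK: discarded pending []; in_txn=False
Op 3: BEGIN: in_txn=True, pending={}
Op 4: UPDATE d=29 (pending; pending now {d=29})
After op 4: visible(d) = 29 (pending={d=29}, committed={a=18, c=18, d=4, e=18})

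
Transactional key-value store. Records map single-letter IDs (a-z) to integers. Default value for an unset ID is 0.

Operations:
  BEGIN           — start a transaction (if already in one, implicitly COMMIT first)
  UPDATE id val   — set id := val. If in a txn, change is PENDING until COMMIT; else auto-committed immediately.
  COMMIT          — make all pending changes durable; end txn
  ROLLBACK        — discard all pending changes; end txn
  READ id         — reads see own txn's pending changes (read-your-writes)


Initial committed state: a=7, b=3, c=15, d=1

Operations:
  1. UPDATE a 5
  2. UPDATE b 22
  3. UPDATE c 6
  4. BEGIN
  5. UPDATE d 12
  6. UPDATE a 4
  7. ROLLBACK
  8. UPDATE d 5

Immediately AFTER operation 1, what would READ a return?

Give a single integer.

Answer: 5

Derivation:
Initial committed: {a=7, b=3, c=15, d=1}
Op 1: UPDATE a=5 (auto-commit; committed a=5)
After op 1: visible(a) = 5 (pending={}, committed={a=5, b=3, c=15, d=1})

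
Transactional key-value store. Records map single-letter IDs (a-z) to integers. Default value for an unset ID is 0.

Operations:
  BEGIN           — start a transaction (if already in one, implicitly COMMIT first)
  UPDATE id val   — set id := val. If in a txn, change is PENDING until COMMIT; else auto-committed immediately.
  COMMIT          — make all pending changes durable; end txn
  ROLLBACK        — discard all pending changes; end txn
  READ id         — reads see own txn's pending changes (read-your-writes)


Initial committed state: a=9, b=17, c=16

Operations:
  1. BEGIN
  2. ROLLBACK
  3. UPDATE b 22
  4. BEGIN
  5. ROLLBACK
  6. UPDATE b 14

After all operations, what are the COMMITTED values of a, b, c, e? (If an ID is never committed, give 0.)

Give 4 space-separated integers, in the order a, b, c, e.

Initial committed: {a=9, b=17, c=16}
Op 1: BEGIN: in_txn=True, pending={}
Op 2: ROLLBACK: discarded pending []; in_txn=False
Op 3: UPDATE b=22 (auto-commit; committed b=22)
Op 4: BEGIN: in_txn=True, pending={}
Op 5: ROLLBACK: discarded pending []; in_txn=False
Op 6: UPDATE b=14 (auto-commit; committed b=14)
Final committed: {a=9, b=14, c=16}

Answer: 9 14 16 0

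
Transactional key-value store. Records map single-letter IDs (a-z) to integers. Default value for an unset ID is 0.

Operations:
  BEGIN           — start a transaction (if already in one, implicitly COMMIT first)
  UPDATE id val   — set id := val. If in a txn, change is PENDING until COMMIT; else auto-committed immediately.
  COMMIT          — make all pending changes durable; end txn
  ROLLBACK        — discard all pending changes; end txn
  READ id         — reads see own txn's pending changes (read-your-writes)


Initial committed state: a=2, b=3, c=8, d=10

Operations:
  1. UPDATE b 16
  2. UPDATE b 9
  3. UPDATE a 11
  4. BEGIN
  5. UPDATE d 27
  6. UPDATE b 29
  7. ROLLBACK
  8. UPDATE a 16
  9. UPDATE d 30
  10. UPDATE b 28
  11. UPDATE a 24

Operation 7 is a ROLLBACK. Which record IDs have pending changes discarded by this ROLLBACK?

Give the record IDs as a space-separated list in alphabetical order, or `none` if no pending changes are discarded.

Answer: b d

Derivation:
Initial committed: {a=2, b=3, c=8, d=10}
Op 1: UPDATE b=16 (auto-commit; committed b=16)
Op 2: UPDATE b=9 (auto-commit; committed b=9)
Op 3: UPDATE a=11 (auto-commit; committed a=11)
Op 4: BEGIN: in_txn=True, pending={}
Op 5: UPDATE d=27 (pending; pending now {d=27})
Op 6: UPDATE b=29 (pending; pending now {b=29, d=27})
Op 7: ROLLBACK: discarded pending ['b', 'd']; in_txn=False
Op 8: UPDATE a=16 (auto-commit; committed a=16)
Op 9: UPDATE d=30 (auto-commit; committed d=30)
Op 10: UPDATE b=28 (auto-commit; committed b=28)
Op 11: UPDATE a=24 (auto-commit; committed a=24)
ROLLBACK at op 7 discards: ['b', 'd']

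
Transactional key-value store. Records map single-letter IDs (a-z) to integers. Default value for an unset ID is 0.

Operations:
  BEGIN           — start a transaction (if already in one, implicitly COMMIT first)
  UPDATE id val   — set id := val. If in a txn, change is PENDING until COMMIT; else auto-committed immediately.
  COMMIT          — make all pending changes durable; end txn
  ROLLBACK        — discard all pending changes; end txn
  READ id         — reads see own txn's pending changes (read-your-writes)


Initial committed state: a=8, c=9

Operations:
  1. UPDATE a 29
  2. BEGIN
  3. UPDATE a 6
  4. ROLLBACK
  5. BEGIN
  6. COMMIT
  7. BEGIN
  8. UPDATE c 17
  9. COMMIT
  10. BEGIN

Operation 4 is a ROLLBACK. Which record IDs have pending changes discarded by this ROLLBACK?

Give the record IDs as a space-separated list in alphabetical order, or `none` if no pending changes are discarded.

Answer: a

Derivation:
Initial committed: {a=8, c=9}
Op 1: UPDATE a=29 (auto-commit; committed a=29)
Op 2: BEGIN: in_txn=True, pending={}
Op 3: UPDATE a=6 (pending; pending now {a=6})
Op 4: ROLLBACK: discarded pending ['a']; in_txn=False
Op 5: BEGIN: in_txn=True, pending={}
Op 6: COMMIT: merged [] into committed; committed now {a=29, c=9}
Op 7: BEGIN: in_txn=True, pending={}
Op 8: UPDATE c=17 (pending; pending now {c=17})
Op 9: COMMIT: merged ['c'] into committed; committed now {a=29, c=17}
Op 10: BEGIN: in_txn=True, pending={}
ROLLBACK at op 4 discards: ['a']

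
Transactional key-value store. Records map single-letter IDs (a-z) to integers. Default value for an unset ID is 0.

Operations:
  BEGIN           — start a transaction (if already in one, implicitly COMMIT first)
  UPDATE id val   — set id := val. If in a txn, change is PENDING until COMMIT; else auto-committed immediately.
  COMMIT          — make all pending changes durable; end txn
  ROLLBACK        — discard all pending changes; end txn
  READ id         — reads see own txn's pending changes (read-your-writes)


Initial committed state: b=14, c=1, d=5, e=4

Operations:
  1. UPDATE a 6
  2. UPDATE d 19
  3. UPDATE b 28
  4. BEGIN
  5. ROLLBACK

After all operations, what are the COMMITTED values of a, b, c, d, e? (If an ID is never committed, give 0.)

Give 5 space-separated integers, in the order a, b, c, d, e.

Initial committed: {b=14, c=1, d=5, e=4}
Op 1: UPDATE a=6 (auto-commit; committed a=6)
Op 2: UPDATE d=19 (auto-commit; committed d=19)
Op 3: UPDATE b=28 (auto-commit; committed b=28)
Op 4: BEGIN: in_txn=True, pending={}
Op 5: ROLLBACK: discarded pending []; in_txn=False
Final committed: {a=6, b=28, c=1, d=19, e=4}

Answer: 6 28 1 19 4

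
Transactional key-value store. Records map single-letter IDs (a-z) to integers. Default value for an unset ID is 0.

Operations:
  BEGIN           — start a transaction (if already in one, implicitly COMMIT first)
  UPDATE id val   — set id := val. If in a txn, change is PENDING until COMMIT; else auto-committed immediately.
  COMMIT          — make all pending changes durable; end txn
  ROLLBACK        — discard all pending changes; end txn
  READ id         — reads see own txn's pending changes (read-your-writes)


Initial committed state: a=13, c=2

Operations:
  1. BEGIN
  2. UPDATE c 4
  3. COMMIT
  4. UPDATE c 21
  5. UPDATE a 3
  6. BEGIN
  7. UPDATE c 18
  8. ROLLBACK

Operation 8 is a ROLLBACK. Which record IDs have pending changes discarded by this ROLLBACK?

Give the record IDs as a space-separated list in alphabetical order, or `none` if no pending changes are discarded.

Initial committed: {a=13, c=2}
Op 1: BEGIN: in_txn=True, pending={}
Op 2: UPDATE c=4 (pending; pending now {c=4})
Op 3: COMMIT: merged ['c'] into committed; committed now {a=13, c=4}
Op 4: UPDATE c=21 (auto-commit; committed c=21)
Op 5: UPDATE a=3 (auto-commit; committed a=3)
Op 6: BEGIN: in_txn=True, pending={}
Op 7: UPDATE c=18 (pending; pending now {c=18})
Op 8: ROLLBACK: discarded pending ['c']; in_txn=False
ROLLBACK at op 8 discards: ['c']

Answer: c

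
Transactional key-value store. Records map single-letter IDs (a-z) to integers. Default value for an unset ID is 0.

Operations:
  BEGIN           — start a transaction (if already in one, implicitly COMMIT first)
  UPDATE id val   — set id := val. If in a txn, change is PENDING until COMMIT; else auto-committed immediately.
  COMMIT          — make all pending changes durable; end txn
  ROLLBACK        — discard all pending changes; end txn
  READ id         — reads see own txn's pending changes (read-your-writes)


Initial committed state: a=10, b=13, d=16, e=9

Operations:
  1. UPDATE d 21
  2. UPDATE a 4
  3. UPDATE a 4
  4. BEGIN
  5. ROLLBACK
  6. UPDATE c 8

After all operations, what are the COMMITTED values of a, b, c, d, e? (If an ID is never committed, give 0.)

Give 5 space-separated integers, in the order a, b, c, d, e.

Initial committed: {a=10, b=13, d=16, e=9}
Op 1: UPDATE d=21 (auto-commit; committed d=21)
Op 2: UPDATE a=4 (auto-commit; committed a=4)
Op 3: UPDATE a=4 (auto-commit; committed a=4)
Op 4: BEGIN: in_txn=True, pending={}
Op 5: ROLLBACK: discarded pending []; in_txn=False
Op 6: UPDATE c=8 (auto-commit; committed c=8)
Final committed: {a=4, b=13, c=8, d=21, e=9}

Answer: 4 13 8 21 9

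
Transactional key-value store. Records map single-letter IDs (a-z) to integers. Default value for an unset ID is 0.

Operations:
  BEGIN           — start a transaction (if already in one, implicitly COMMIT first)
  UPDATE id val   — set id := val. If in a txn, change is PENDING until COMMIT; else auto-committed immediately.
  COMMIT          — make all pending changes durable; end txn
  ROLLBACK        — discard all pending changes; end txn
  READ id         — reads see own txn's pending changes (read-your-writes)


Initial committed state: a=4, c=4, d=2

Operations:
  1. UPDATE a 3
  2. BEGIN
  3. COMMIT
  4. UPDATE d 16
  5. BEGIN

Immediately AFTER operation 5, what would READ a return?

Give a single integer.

Answer: 3

Derivation:
Initial committed: {a=4, c=4, d=2}
Op 1: UPDATE a=3 (auto-commit; committed a=3)
Op 2: BEGIN: in_txn=True, pending={}
Op 3: COMMIT: merged [] into committed; committed now {a=3, c=4, d=2}
Op 4: UPDATE d=16 (auto-commit; committed d=16)
Op 5: BEGIN: in_txn=True, pending={}
After op 5: visible(a) = 3 (pending={}, committed={a=3, c=4, d=16})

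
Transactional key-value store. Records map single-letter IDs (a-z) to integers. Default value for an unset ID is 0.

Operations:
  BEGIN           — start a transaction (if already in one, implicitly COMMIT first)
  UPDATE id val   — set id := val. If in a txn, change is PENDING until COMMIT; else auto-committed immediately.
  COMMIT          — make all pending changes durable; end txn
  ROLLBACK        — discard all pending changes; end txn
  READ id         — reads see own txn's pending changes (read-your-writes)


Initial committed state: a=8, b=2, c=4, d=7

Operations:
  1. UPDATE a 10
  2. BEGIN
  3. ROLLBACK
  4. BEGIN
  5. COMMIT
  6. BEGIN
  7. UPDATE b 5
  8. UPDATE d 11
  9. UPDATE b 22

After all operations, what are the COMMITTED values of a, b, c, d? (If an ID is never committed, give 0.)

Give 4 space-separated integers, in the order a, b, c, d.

Answer: 10 2 4 7

Derivation:
Initial committed: {a=8, b=2, c=4, d=7}
Op 1: UPDATE a=10 (auto-commit; committed a=10)
Op 2: BEGIN: in_txn=True, pending={}
Op 3: ROLLBACK: discarded pending []; in_txn=False
Op 4: BEGIN: in_txn=True, pending={}
Op 5: COMMIT: merged [] into committed; committed now {a=10, b=2, c=4, d=7}
Op 6: BEGIN: in_txn=True, pending={}
Op 7: UPDATE b=5 (pending; pending now {b=5})
Op 8: UPDATE d=11 (pending; pending now {b=5, d=11})
Op 9: UPDATE b=22 (pending; pending now {b=22, d=11})
Final committed: {a=10, b=2, c=4, d=7}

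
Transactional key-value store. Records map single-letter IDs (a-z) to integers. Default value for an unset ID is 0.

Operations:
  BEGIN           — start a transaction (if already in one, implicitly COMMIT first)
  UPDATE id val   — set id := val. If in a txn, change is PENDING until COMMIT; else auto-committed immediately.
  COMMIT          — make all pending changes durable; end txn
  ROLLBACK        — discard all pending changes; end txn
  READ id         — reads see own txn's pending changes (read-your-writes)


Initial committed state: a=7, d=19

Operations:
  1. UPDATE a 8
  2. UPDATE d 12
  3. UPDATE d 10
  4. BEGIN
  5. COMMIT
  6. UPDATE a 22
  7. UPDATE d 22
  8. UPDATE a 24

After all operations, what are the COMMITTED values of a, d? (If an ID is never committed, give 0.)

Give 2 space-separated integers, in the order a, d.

Initial committed: {a=7, d=19}
Op 1: UPDATE a=8 (auto-commit; committed a=8)
Op 2: UPDATE d=12 (auto-commit; committed d=12)
Op 3: UPDATE d=10 (auto-commit; committed d=10)
Op 4: BEGIN: in_txn=True, pending={}
Op 5: COMMIT: merged [] into committed; committed now {a=8, d=10}
Op 6: UPDATE a=22 (auto-commit; committed a=22)
Op 7: UPDATE d=22 (auto-commit; committed d=22)
Op 8: UPDATE a=24 (auto-commit; committed a=24)
Final committed: {a=24, d=22}

Answer: 24 22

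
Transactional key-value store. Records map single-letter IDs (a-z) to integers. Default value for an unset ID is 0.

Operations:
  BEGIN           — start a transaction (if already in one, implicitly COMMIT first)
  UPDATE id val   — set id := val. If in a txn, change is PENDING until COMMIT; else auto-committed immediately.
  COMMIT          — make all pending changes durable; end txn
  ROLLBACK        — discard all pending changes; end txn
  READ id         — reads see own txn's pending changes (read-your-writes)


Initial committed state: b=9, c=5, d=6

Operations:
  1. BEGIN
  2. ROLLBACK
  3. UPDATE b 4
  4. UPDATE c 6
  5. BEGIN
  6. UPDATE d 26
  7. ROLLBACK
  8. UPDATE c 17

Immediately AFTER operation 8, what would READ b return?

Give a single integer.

Answer: 4

Derivation:
Initial committed: {b=9, c=5, d=6}
Op 1: BEGIN: in_txn=True, pending={}
Op 2: ROLLBACK: discarded pending []; in_txn=False
Op 3: UPDATE b=4 (auto-commit; committed b=4)
Op 4: UPDATE c=6 (auto-commit; committed c=6)
Op 5: BEGIN: in_txn=True, pending={}
Op 6: UPDATE d=26 (pending; pending now {d=26})
Op 7: ROLLBACK: discarded pending ['d']; in_txn=False
Op 8: UPDATE c=17 (auto-commit; committed c=17)
After op 8: visible(b) = 4 (pending={}, committed={b=4, c=17, d=6})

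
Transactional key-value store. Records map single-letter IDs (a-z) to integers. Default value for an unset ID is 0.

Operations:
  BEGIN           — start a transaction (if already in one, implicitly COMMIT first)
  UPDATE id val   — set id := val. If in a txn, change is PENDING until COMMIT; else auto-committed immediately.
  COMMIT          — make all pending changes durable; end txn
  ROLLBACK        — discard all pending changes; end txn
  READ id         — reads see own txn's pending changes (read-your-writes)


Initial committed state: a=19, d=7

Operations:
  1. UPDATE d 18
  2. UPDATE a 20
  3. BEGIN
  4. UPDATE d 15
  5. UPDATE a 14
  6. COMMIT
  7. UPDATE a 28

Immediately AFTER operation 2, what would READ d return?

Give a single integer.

Answer: 18

Derivation:
Initial committed: {a=19, d=7}
Op 1: UPDATE d=18 (auto-commit; committed d=18)
Op 2: UPDATE a=20 (auto-commit; committed a=20)
After op 2: visible(d) = 18 (pending={}, committed={a=20, d=18})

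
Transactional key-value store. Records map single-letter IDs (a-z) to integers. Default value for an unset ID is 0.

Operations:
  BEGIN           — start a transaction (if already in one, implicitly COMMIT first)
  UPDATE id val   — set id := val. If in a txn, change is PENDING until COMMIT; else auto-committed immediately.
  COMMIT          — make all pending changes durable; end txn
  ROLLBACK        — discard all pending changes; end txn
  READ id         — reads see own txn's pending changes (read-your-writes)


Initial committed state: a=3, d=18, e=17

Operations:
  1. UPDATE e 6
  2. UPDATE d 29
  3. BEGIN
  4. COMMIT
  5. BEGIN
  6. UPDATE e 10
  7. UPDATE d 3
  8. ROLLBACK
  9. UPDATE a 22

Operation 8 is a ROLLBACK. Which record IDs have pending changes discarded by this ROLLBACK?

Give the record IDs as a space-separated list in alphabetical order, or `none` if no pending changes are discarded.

Answer: d e

Derivation:
Initial committed: {a=3, d=18, e=17}
Op 1: UPDATE e=6 (auto-commit; committed e=6)
Op 2: UPDATE d=29 (auto-commit; committed d=29)
Op 3: BEGIN: in_txn=True, pending={}
Op 4: COMMIT: merged [] into committed; committed now {a=3, d=29, e=6}
Op 5: BEGIN: in_txn=True, pending={}
Op 6: UPDATE e=10 (pending; pending now {e=10})
Op 7: UPDATE d=3 (pending; pending now {d=3, e=10})
Op 8: ROLLBACK: discarded pending ['d', 'e']; in_txn=False
Op 9: UPDATE a=22 (auto-commit; committed a=22)
ROLLBACK at op 8 discards: ['d', 'e']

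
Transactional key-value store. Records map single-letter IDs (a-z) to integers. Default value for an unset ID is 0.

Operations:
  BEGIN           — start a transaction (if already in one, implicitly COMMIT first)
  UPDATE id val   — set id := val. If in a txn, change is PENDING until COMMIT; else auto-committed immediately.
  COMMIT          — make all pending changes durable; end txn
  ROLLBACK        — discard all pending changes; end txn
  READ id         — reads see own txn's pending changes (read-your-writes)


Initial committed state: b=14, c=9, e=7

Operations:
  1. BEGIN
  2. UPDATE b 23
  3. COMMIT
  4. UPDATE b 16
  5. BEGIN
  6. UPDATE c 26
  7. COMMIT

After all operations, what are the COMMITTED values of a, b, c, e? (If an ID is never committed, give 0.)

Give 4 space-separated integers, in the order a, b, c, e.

Answer: 0 16 26 7

Derivation:
Initial committed: {b=14, c=9, e=7}
Op 1: BEGIN: in_txn=True, pending={}
Op 2: UPDATE b=23 (pending; pending now {b=23})
Op 3: COMMIT: merged ['b'] into committed; committed now {b=23, c=9, e=7}
Op 4: UPDATE b=16 (auto-commit; committed b=16)
Op 5: BEGIN: in_txn=True, pending={}
Op 6: UPDATE c=26 (pending; pending now {c=26})
Op 7: COMMIT: merged ['c'] into committed; committed now {b=16, c=26, e=7}
Final committed: {b=16, c=26, e=7}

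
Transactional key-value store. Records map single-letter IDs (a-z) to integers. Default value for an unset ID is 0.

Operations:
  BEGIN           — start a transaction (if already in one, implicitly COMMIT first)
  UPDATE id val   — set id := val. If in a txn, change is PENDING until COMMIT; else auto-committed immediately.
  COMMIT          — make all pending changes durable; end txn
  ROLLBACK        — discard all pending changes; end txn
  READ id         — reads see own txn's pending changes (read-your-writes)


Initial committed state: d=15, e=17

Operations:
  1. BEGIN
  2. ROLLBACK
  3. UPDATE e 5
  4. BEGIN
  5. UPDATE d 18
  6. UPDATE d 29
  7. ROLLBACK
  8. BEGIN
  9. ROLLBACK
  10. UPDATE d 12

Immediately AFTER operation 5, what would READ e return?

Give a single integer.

Initial committed: {d=15, e=17}
Op 1: BEGIN: in_txn=True, pending={}
Op 2: ROLLBACK: discarded pending []; in_txn=False
Op 3: UPDATE e=5 (auto-commit; committed e=5)
Op 4: BEGIN: in_txn=True, pending={}
Op 5: UPDATE d=18 (pending; pending now {d=18})
After op 5: visible(e) = 5 (pending={d=18}, committed={d=15, e=5})

Answer: 5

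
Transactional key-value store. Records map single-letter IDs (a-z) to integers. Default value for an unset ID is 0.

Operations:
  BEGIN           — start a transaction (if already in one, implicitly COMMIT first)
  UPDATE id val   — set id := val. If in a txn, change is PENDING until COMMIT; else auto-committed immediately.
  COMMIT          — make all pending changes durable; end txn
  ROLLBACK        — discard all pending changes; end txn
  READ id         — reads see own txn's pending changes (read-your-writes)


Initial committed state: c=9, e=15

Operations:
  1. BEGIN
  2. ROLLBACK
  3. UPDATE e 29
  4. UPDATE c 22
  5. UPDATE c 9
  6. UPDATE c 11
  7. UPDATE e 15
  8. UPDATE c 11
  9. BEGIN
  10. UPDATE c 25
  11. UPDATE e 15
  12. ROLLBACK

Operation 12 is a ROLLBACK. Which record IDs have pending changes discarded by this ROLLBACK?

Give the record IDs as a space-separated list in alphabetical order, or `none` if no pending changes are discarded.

Initial committed: {c=9, e=15}
Op 1: BEGIN: in_txn=True, pending={}
Op 2: ROLLBACK: discarded pending []; in_txn=False
Op 3: UPDATE e=29 (auto-commit; committed e=29)
Op 4: UPDATE c=22 (auto-commit; committed c=22)
Op 5: UPDATE c=9 (auto-commit; committed c=9)
Op 6: UPDATE c=11 (auto-commit; committed c=11)
Op 7: UPDATE e=15 (auto-commit; committed e=15)
Op 8: UPDATE c=11 (auto-commit; committed c=11)
Op 9: BEGIN: in_txn=True, pending={}
Op 10: UPDATE c=25 (pending; pending now {c=25})
Op 11: UPDATE e=15 (pending; pending now {c=25, e=15})
Op 12: ROLLBACK: discarded pending ['c', 'e']; in_txn=False
ROLLBACK at op 12 discards: ['c', 'e']

Answer: c e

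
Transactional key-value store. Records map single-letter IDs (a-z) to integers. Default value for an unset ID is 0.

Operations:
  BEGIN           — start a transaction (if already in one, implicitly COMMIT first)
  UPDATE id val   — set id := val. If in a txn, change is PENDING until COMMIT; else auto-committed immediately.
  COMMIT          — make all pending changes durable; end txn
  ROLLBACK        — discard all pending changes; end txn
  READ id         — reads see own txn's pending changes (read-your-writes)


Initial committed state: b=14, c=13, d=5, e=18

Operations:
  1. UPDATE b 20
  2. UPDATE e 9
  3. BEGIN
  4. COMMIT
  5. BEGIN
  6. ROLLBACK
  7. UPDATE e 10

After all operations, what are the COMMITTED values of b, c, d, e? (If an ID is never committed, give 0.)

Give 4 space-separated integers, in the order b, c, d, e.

Initial committed: {b=14, c=13, d=5, e=18}
Op 1: UPDATE b=20 (auto-commit; committed b=20)
Op 2: UPDATE e=9 (auto-commit; committed e=9)
Op 3: BEGIN: in_txn=True, pending={}
Op 4: COMMIT: merged [] into committed; committed now {b=20, c=13, d=5, e=9}
Op 5: BEGIN: in_txn=True, pending={}
Op 6: ROLLBACK: discarded pending []; in_txn=False
Op 7: UPDATE e=10 (auto-commit; committed e=10)
Final committed: {b=20, c=13, d=5, e=10}

Answer: 20 13 5 10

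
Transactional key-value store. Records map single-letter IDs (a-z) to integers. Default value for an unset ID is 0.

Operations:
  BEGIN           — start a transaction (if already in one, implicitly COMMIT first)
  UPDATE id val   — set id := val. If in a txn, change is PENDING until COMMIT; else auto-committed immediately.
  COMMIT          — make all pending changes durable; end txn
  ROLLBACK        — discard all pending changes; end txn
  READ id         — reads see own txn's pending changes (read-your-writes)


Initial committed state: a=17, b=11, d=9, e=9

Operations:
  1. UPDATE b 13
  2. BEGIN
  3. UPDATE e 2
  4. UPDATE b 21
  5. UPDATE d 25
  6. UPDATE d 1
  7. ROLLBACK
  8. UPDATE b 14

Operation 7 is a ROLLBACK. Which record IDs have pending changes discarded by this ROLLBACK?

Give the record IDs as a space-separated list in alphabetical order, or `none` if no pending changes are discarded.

Answer: b d e

Derivation:
Initial committed: {a=17, b=11, d=9, e=9}
Op 1: UPDATE b=13 (auto-commit; committed b=13)
Op 2: BEGIN: in_txn=True, pending={}
Op 3: UPDATE e=2 (pending; pending now {e=2})
Op 4: UPDATE b=21 (pending; pending now {b=21, e=2})
Op 5: UPDATE d=25 (pending; pending now {b=21, d=25, e=2})
Op 6: UPDATE d=1 (pending; pending now {b=21, d=1, e=2})
Op 7: ROLLBACK: discarded pending ['b', 'd', 'e']; in_txn=False
Op 8: UPDATE b=14 (auto-commit; committed b=14)
ROLLBACK at op 7 discards: ['b', 'd', 'e']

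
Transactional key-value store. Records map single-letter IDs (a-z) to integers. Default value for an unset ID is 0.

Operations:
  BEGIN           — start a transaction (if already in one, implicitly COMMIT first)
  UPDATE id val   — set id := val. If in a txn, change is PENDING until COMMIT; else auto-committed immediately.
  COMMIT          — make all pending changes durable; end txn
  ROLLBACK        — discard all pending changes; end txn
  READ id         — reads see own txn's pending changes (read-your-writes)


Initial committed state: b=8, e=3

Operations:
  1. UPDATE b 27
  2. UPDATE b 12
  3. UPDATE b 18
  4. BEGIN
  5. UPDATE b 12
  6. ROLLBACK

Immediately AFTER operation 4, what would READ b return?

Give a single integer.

Initial committed: {b=8, e=3}
Op 1: UPDATE b=27 (auto-commit; committed b=27)
Op 2: UPDATE b=12 (auto-commit; committed b=12)
Op 3: UPDATE b=18 (auto-commit; committed b=18)
Op 4: BEGIN: in_txn=True, pending={}
After op 4: visible(b) = 18 (pending={}, committed={b=18, e=3})

Answer: 18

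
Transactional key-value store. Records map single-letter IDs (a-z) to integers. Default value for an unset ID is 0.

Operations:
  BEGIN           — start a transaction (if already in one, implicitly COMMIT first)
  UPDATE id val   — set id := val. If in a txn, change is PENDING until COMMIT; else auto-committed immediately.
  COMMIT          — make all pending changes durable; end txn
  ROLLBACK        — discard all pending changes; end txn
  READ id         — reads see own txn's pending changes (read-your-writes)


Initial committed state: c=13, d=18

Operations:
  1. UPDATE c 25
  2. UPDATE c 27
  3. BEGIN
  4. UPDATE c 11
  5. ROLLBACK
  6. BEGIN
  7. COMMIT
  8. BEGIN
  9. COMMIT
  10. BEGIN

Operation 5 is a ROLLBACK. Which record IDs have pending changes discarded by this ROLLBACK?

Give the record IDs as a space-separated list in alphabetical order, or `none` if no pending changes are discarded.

Answer: c

Derivation:
Initial committed: {c=13, d=18}
Op 1: UPDATE c=25 (auto-commit; committed c=25)
Op 2: UPDATE c=27 (auto-commit; committed c=27)
Op 3: BEGIN: in_txn=True, pending={}
Op 4: UPDATE c=11 (pending; pending now {c=11})
Op 5: ROLLBACK: discarded pending ['c']; in_txn=False
Op 6: BEGIN: in_txn=True, pending={}
Op 7: COMMIT: merged [] into committed; committed now {c=27, d=18}
Op 8: BEGIN: in_txn=True, pending={}
Op 9: COMMIT: merged [] into committed; committed now {c=27, d=18}
Op 10: BEGIN: in_txn=True, pending={}
ROLLBACK at op 5 discards: ['c']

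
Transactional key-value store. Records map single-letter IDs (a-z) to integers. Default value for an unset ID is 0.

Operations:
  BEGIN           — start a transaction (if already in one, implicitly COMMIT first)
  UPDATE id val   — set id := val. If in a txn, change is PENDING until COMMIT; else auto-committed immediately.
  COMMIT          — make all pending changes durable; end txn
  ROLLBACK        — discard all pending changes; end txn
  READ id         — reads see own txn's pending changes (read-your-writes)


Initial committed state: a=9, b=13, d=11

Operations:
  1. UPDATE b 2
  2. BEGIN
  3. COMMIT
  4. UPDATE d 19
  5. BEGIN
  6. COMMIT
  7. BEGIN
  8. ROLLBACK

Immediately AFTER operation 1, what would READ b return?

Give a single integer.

Answer: 2

Derivation:
Initial committed: {a=9, b=13, d=11}
Op 1: UPDATE b=2 (auto-commit; committed b=2)
After op 1: visible(b) = 2 (pending={}, committed={a=9, b=2, d=11})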